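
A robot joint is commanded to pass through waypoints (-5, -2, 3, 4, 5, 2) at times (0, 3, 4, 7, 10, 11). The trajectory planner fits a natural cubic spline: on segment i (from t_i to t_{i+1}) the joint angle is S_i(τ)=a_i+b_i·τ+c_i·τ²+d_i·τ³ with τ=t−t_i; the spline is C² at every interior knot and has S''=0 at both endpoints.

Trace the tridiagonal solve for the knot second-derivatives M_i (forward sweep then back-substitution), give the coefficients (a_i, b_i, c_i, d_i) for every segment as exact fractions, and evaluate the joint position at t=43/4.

Δ: Δ0=1, Δ1=5, Δ2=1/3, Δ3=1/3, Δ4=-3
row 1: diag=8, rhs=24; c'=1/8, d'=3
row 2: denom=8−1·1/8=63/8; d'=(-28−1·3)/(63/8)=-248/63
row 3: denom=12−3·8/21=76/7; d'=(0−3·-248/63)/(76/7)=62/57
row 4: denom=8−3·21/76=545/76; d'=(-20−3·62/57)/(545/76)=-1768/545
back: M4=-1768/545
back: M3=62/57−21/76·-1768/545=3244/1635
back: M2=-248/63−8/21·3244/1635=-7672/1635
back: M1=3−1/8·-7672/1635=5864/1635
M: M0=0, M1=5864/1635, M2=-7672/1635, M3=3244/1635, M4=-1768/545, M5=0
seg 0: a=-5, c=M0/2=0, d=(M1−M0)/(6·3)=2932/14715, b=Δ0−h0·(2M0+M1)/6=-1297/1635
seg 1: a=-2, c=M1/2=2932/1635, d=(M2−M1)/(6·1)=-752/545, b=Δ1−h1·(2M1+M2)/6=7499/1635
seg 2: a=3, c=M2/2=-3836/1635, d=(M3−M2)/(6·3)=5458/14715, b=Δ2−h2·(2M2+M3)/6=1319/327
seg 3: a=4, c=M3/2=1622/1635, d=(M4−M3)/(6·3)=-4274/14715, b=Δ3−h3·(2M3+M4)/6=-47/1635
seg 4: a=5, c=M4/2=-884/545, d=(M5−M4)/(6·1)=884/1635, b=Δ4−h4·(2M4+M5)/6=-3137/1635
t_q=43/4 → seg 4, τ=3/4; S=5+-3137/1635·τ+-884/545·τ²+884/1635·τ³=5017/1744

  seg 0: a=-5 b=-1297/1635 c=0 d=2932/14715
  seg 1: a=-2 b=7499/1635 c=2932/1635 d=-752/545
  seg 2: a=3 b=1319/327 c=-3836/1635 d=5458/14715
  seg 3: a=4 b=-47/1635 c=1622/1635 d=-4274/14715
  seg 4: a=5 b=-3137/1635 c=-884/545 d=884/1635
S(43/4) = 5017/1744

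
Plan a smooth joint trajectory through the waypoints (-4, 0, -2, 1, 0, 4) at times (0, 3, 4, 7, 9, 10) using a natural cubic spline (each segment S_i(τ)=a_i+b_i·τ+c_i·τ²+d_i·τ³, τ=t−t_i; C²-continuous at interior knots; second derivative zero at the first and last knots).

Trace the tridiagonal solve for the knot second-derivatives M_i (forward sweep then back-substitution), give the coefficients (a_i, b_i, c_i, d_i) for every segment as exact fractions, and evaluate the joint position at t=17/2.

Δ: Δ0=4/3, Δ1=-2, Δ2=1, Δ3=-1/2, Δ4=4
row 1: diag=8, rhs=-20; c'=1/8, d'=-5/2
row 2: denom=8−1·1/8=63/8; d'=(18−1·-5/2)/(63/8)=164/63
row 3: denom=10−3·8/21=62/7; d'=(-9−3·164/63)/(62/7)=-353/186
row 4: denom=6−2·7/31=172/31; d'=(27−2·-353/186)/(172/31)=716/129
back: M4=716/129
back: M3=-353/186−7/31·716/129=-271/86
back: M2=164/63−8/21·-271/86=1472/387
back: M1=-5/2−1/8·1472/387=-2303/774
M: M0=0, M1=-2303/774, M2=1472/387, M3=-271/86, M4=716/129, M5=0
seg 0: a=-4, c=M0/2=0, d=(M1−M0)/(6·3)=-2303/13932, b=Δ0−h0·(2M0+M1)/6=4367/1548
seg 1: a=0, c=M1/2=-2303/1548, d=(M2−M1)/(6·1)=583/516, b=Δ1−h1·(2M1+M2)/6=-1271/774
seg 2: a=-2, c=M2/2=736/387, d=(M3−M2)/(6·3)=-5383/13932, b=Δ2−h2·(2M2+M3)/6=-1901/1548
seg 3: a=1, c=M3/2=-271/172, d=(M4−M3)/(6·2)=2245/3096, b=Δ3−h3·(2M3+M4)/6=-193/774
seg 4: a=0, c=M4/2=358/129, d=(M5−M4)/(6·1)=-358/387, b=Δ4−h4·(2M4+M5)/6=832/387
t_q=17/2 → seg 3, τ=3/2; S=1+-193/774·τ+-271/172·τ²+2245/3096·τ³=-3895/8256

  seg 0: a=-4 b=4367/1548 c=0 d=-2303/13932
  seg 1: a=0 b=-1271/774 c=-2303/1548 d=583/516
  seg 2: a=-2 b=-1901/1548 c=736/387 d=-5383/13932
  seg 3: a=1 b=-193/774 c=-271/172 d=2245/3096
  seg 4: a=0 b=832/387 c=358/129 d=-358/387
S(17/2) = -3895/8256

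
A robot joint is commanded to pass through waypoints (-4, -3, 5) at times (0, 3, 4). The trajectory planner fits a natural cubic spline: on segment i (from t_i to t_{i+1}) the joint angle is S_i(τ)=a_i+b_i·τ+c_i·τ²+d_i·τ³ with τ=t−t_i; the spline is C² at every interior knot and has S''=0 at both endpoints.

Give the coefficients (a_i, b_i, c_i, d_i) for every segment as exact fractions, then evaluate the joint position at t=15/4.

Δ: Δ0=1/3, Δ1=8
row 1: diag=8, rhs=46; c'=1/8, d'=23/4
back: M1=23/4
M: M0=0, M1=23/4, M2=0
seg 0: a=-4, c=M0/2=0, d=(M1−M0)/(6·3)=23/72, b=Δ0−h0·(2M0+M1)/6=-61/24
seg 1: a=-3, c=M1/2=23/8, d=(M2−M1)/(6·1)=-23/24, b=Δ1−h1·(2M1+M2)/6=73/12
t_q=15/4 → seg 1, τ=3/4; S=-3+73/12·τ+23/8·τ²+-23/24·τ³=1421/512

  seg 0: a=-4 b=-61/24 c=0 d=23/72
  seg 1: a=-3 b=73/12 c=23/8 d=-23/24
S(15/4) = 1421/512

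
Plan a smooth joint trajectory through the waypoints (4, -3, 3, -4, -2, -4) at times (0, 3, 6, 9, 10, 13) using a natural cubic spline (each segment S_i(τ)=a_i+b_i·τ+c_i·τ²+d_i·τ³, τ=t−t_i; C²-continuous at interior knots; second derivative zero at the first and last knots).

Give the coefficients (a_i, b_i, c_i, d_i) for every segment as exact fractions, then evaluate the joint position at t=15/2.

  seg 0: a=4 b=-1118/283 c=0 d=1373/7641
  seg 1: a=-3 b=255/283 c=1373/849 d=-118/283
  seg 2: a=3 b=-185/283 c=-1813/849 d=4013/7641
  seg 3: a=-4 b=202/283 c=2200/849 d=-1108/849
  seg 4: a=-2 b=1682/849 c=-1124/849 d=1124/7641
S(15/2) = -2293/2264

Δ: Δ0=-7/3, Δ1=2, Δ2=-7/3, Δ3=2, Δ4=-2/3
row 1: diag=12, rhs=26; c'=1/4, d'=13/6
row 2: denom=12−3·1/4=45/4; d'=(-26−3·13/6)/(45/4)=-26/9
row 3: denom=8−3·4/15=36/5; d'=(26−3·-26/9)/(36/5)=130/27
row 4: denom=8−1·5/36=283/36; d'=(-16−1·130/27)/(283/36)=-2248/849
back: M4=-2248/849
back: M3=130/27−5/36·-2248/849=4400/849
back: M2=-26/9−4/15·4400/849=-3626/849
back: M1=13/6−1/4·-3626/849=2746/849
M: M0=0, M1=2746/849, M2=-3626/849, M3=4400/849, M4=-2248/849, M5=0
seg 0: a=4, c=M0/2=0, d=(M1−M0)/(6·3)=1373/7641, b=Δ0−h0·(2M0+M1)/6=-1118/283
seg 1: a=-3, c=M1/2=1373/849, d=(M2−M1)/(6·3)=-118/283, b=Δ1−h1·(2M1+M2)/6=255/283
seg 2: a=3, c=M2/2=-1813/849, d=(M3−M2)/(6·3)=4013/7641, b=Δ2−h2·(2M2+M3)/6=-185/283
seg 3: a=-4, c=M3/2=2200/849, d=(M4−M3)/(6·1)=-1108/849, b=Δ3−h3·(2M3+M4)/6=202/283
seg 4: a=-2, c=M4/2=-1124/849, d=(M5−M4)/(6·3)=1124/7641, b=Δ4−h4·(2M4+M5)/6=1682/849
t_q=15/2 → seg 2, τ=3/2; S=3+-185/283·τ+-1813/849·τ²+4013/7641·τ³=-2293/2264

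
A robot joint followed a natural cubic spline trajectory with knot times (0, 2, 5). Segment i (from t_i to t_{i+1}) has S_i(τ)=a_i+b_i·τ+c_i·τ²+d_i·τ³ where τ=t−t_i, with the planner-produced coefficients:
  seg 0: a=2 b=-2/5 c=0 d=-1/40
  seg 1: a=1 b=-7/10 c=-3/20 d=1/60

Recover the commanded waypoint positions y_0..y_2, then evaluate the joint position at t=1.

y_0=2 y_1=1 y_2=-2
S(1) = 63/40

y_0 = S_0(0) = a_0 = 2
y_1 = S_1(0) = a_1 = 1
y_2 = S_1(3) = -2
t_q=1 is in segment 0 (τ=1); S_0(τ)=63/40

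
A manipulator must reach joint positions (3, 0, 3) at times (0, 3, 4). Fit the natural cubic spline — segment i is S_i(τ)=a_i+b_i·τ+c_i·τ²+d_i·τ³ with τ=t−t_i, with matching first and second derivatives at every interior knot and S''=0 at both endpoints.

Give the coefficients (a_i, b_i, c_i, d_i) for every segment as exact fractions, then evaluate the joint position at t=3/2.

Δ: Δ0=-1, Δ1=3
row 1: diag=8, rhs=24; c'=1/8, d'=3
back: M1=3
M: M0=0, M1=3, M2=0
seg 0: a=3, c=M0/2=0, d=(M1−M0)/(6·3)=1/6, b=Δ0−h0·(2M0+M1)/6=-5/2
seg 1: a=0, c=M1/2=3/2, d=(M2−M1)/(6·1)=-1/2, b=Δ1−h1·(2M1+M2)/6=2
t_q=3/2 → seg 0, τ=3/2; S=3+-5/2·τ+0·τ²+1/6·τ³=-3/16

  seg 0: a=3 b=-5/2 c=0 d=1/6
  seg 1: a=0 b=2 c=3/2 d=-1/2
S(3/2) = -3/16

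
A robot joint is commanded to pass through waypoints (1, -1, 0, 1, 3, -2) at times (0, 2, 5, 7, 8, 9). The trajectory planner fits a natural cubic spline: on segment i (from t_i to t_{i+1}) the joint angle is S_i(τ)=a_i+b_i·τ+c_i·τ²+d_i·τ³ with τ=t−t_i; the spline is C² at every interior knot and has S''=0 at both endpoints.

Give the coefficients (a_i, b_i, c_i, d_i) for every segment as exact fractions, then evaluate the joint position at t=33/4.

Δ: Δ0=-1, Δ1=1/3, Δ2=1/2, Δ3=2, Δ4=-5
row 1: diag=10, rhs=8; c'=3/10, d'=4/5
row 2: denom=10−3·3/10=91/10; d'=(1−3·4/5)/(91/10)=-2/13
row 3: denom=6−2·20/91=506/91; d'=(9−2·-2/13)/(506/91)=77/46
row 4: denom=4−1·91/506=1933/506; d'=(-42−1·77/46)/(1933/506)=-22099/1933
back: M4=-22099/1933
back: M3=77/46−91/506·-22099/1933=7210/1933
back: M2=-2/13−20/91·7210/1933=-1882/1933
back: M1=4/5−3/10·-1882/1933=2111/1933
M: M0=0, M1=2111/1933, M2=-1882/1933, M3=7210/1933, M4=-22099/1933, M5=0
seg 0: a=1, c=M0/2=0, d=(M1−M0)/(6·2)=2111/23196, b=Δ0−h0·(2M0+M1)/6=-7910/5799
seg 1: a=-1, c=M1/2=2111/3866, d=(M2−M1)/(6·3)=-1331/11598, b=Δ1−h1·(2M1+M2)/6=-1577/5799
seg 2: a=0, c=M2/2=-941/1933, d=(M3−M2)/(6·2)=2273/5799, b=Δ2−h2·(2M2+M3)/6=-1093/11598
seg 3: a=1, c=M3/2=3605/1933, d=(M4−M3)/(6·1)=-29309/11598, b=Δ3−h3·(2M3+M4)/6=30875/11598
seg 4: a=3, c=M4/2=-22099/3866, d=(M5−M4)/(6·1)=22099/11598, b=Δ4−h4·(2M4+M5)/6=-6896/5799
t_q=33/4 → seg 4, τ=1/4; S=3+-6896/5799·τ+-22099/3866·τ²+22099/11598·τ³=587685/247424

  seg 0: a=1 b=-7910/5799 c=0 d=2111/23196
  seg 1: a=-1 b=-1577/5799 c=2111/3866 d=-1331/11598
  seg 2: a=0 b=-1093/11598 c=-941/1933 d=2273/5799
  seg 3: a=1 b=30875/11598 c=3605/1933 d=-29309/11598
  seg 4: a=3 b=-6896/5799 c=-22099/3866 d=22099/11598
S(33/4) = 587685/247424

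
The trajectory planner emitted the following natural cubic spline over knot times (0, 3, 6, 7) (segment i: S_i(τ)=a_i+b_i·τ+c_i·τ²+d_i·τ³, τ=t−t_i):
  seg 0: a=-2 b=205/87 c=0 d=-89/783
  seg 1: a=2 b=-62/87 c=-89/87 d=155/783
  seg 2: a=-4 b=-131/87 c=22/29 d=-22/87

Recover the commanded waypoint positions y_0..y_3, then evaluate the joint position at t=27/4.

y_0 = S_0(0) = a_0 = -2
y_1 = S_1(0) = a_1 = 2
y_2 = S_2(0) = a_2 = -4
y_3 = S_2(1) = -5
t_q=27/4 is in segment 2 (τ=3/4); S_2(τ)=-4463/928

y_0=-2 y_1=2 y_2=-4 y_3=-5
S(27/4) = -4463/928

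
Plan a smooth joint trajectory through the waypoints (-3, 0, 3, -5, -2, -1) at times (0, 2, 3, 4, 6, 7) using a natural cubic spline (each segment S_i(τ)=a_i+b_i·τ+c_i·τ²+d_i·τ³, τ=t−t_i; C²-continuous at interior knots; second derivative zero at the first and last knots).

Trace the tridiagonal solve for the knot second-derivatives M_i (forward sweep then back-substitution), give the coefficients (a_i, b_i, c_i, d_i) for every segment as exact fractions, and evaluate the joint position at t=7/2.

  seg 0: a=-3 b=-34/175 c=0 d=593/1400
  seg 1: a=0 b=1711/350 c=1779/700 d=-443/100
  seg 2: a=3 b=-2323/700 c=-1881/175 d=4247/700
  seg 3: a=-5 b=-463/70 c=5217/700 d=-2377/1400
  seg 4: a=-2 b=494/175 c=-957/350 d=319/350
S(7/2) = -3293/5600

Δ: Δ0=3/2, Δ1=3, Δ2=-8, Δ3=3/2, Δ4=1
row 1: diag=6, rhs=9; c'=1/6, d'=3/2
row 2: denom=4−1·1/6=23/6; d'=(-66−1·3/2)/(23/6)=-405/23
row 3: denom=6−1·6/23=132/23; d'=(57−1·-405/23)/(132/23)=13
row 4: denom=6−2·23/66=175/33; d'=(-3−2·13)/(175/33)=-957/175
back: M4=-957/175
back: M3=13−23/66·-957/175=5217/350
back: M2=-405/23−6/23·5217/350=-3762/175
back: M1=3/2−1/6·-3762/175=1779/350
M: M0=0, M1=1779/350, M2=-3762/175, M3=5217/350, M4=-957/175, M5=0
seg 0: a=-3, c=M0/2=0, d=(M1−M0)/(6·2)=593/1400, b=Δ0−h0·(2M0+M1)/6=-34/175
seg 1: a=0, c=M1/2=1779/700, d=(M2−M1)/(6·1)=-443/100, b=Δ1−h1·(2M1+M2)/6=1711/350
seg 2: a=3, c=M2/2=-1881/175, d=(M3−M2)/(6·1)=4247/700, b=Δ2−h2·(2M2+M3)/6=-2323/700
seg 3: a=-5, c=M3/2=5217/700, d=(M4−M3)/(6·2)=-2377/1400, b=Δ3−h3·(2M3+M4)/6=-463/70
seg 4: a=-2, c=M4/2=-957/350, d=(M5−M4)/(6·1)=319/350, b=Δ4−h4·(2M4+M5)/6=494/175
t_q=7/2 → seg 2, τ=1/2; S=3+-2323/700·τ+-1881/175·τ²+4247/700·τ³=-3293/5600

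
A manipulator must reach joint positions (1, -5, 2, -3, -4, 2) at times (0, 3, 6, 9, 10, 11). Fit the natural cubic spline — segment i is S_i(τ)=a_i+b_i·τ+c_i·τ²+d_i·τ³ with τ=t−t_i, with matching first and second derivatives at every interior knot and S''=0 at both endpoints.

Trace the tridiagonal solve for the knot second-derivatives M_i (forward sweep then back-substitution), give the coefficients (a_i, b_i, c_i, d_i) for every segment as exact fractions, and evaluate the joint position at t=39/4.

  seg 0: a=1 b=-4291/1251 c=0 d=1789/11259
  seg 1: a=-5 b=1076/1251 c=1789/1251 d=-3524/11259
  seg 2: a=2 b=1238/1251 c=-1735/1251 d=1882/11259
  seg 3: a=-3 b=-3526/1251 c=49/417 d=2128/1251
  seg 4: a=-4 b=3152/1251 c=2177/417 d=-2177/1251
S(39/4) = -28891/6672

Δ: Δ0=-2, Δ1=7/3, Δ2=-5/3, Δ3=-1, Δ4=6
row 1: diag=12, rhs=26; c'=1/4, d'=13/6
row 2: denom=12−3·1/4=45/4; d'=(-24−3·13/6)/(45/4)=-122/45
row 3: denom=8−3·4/15=36/5; d'=(4−3·-122/45)/(36/5)=91/54
row 4: denom=4−1·5/36=139/36; d'=(42−1·91/54)/(139/36)=4354/417
back: M4=4354/417
back: M3=91/54−5/36·4354/417=98/417
back: M2=-122/45−4/15·98/417=-3470/1251
back: M1=13/6−1/4·-3470/1251=3578/1251
M: M0=0, M1=3578/1251, M2=-3470/1251, M3=98/417, M4=4354/417, M5=0
seg 0: a=1, c=M0/2=0, d=(M1−M0)/(6·3)=1789/11259, b=Δ0−h0·(2M0+M1)/6=-4291/1251
seg 1: a=-5, c=M1/2=1789/1251, d=(M2−M1)/(6·3)=-3524/11259, b=Δ1−h1·(2M1+M2)/6=1076/1251
seg 2: a=2, c=M2/2=-1735/1251, d=(M3−M2)/(6·3)=1882/11259, b=Δ2−h2·(2M2+M3)/6=1238/1251
seg 3: a=-3, c=M3/2=49/417, d=(M4−M3)/(6·1)=2128/1251, b=Δ3−h3·(2M3+M4)/6=-3526/1251
seg 4: a=-4, c=M4/2=2177/417, d=(M5−M4)/(6·1)=-2177/1251, b=Δ4−h4·(2M4+M5)/6=3152/1251
t_q=39/4 → seg 3, τ=3/4; S=-3+-3526/1251·τ+49/417·τ²+2128/1251·τ³=-28891/6672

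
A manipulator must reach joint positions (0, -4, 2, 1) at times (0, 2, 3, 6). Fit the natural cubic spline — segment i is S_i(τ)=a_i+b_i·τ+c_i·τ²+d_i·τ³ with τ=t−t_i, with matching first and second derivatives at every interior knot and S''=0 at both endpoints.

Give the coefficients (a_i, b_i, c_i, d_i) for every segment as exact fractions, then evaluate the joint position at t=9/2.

  seg 0: a=0 b=-704/141 c=0 d=211/282
  seg 1: a=-4 b=562/141 c=211/47 d=-349/141
  seg 2: a=2 b=781/141 c=-138/47 d=46/141
S(9/2) = 903/188

Δ: Δ0=-2, Δ1=6, Δ2=-1/3
row 1: diag=6, rhs=48; c'=1/6, d'=8
row 2: denom=8−1·1/6=47/6; d'=(-38−1·8)/(47/6)=-276/47
back: M2=-276/47
back: M1=8−1/6·-276/47=422/47
M: M0=0, M1=422/47, M2=-276/47, M3=0
seg 0: a=0, c=M0/2=0, d=(M1−M0)/(6·2)=211/282, b=Δ0−h0·(2M0+M1)/6=-704/141
seg 1: a=-4, c=M1/2=211/47, d=(M2−M1)/(6·1)=-349/141, b=Δ1−h1·(2M1+M2)/6=562/141
seg 2: a=2, c=M2/2=-138/47, d=(M3−M2)/(6·3)=46/141, b=Δ2−h2·(2M2+M3)/6=781/141
t_q=9/2 → seg 2, τ=3/2; S=2+781/141·τ+-138/47·τ²+46/141·τ³=903/188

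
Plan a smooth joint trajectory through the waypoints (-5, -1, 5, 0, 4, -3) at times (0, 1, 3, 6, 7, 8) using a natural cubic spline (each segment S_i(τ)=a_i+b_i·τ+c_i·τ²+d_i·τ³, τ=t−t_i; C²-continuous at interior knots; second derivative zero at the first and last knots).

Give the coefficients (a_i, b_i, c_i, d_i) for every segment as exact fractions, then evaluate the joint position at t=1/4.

Δ: Δ0=4, Δ1=3, Δ2=-5/3, Δ3=4, Δ4=-7
row 1: diag=6, rhs=-6; c'=1/3, d'=-1
row 2: denom=10−2·1/3=28/3; d'=(-28−2·-1)/(28/3)=-39/14
row 3: denom=8−3·9/28=197/28; d'=(34−3·-39/14)/(197/28)=1186/197
row 4: denom=4−1·28/197=760/197; d'=(-66−1·1186/197)/(760/197)=-3547/190
back: M4=-3547/190
back: M3=1186/197−28/197·-3547/190=824/95
back: M2=-39/14−9/28·824/95=-1059/190
back: M1=-1−1/3·-1059/190=163/190
M: M0=0, M1=163/190, M2=-1059/190, M3=824/95, M4=-3547/190, M5=0
seg 0: a=-5, c=M0/2=0, d=(M1−M0)/(6·1)=163/1140, b=Δ0−h0·(2M0+M1)/6=4397/1140
seg 1: a=-1, c=M1/2=163/380, d=(M2−M1)/(6·2)=-611/1140, b=Δ1−h1·(2M1+M2)/6=2443/570
seg 2: a=5, c=M2/2=-1059/380, d=(M3−M2)/(6·3)=2707/3420, b=Δ2−h2·(2M2+M3)/6=-49/114
seg 3: a=0, c=M3/2=412/95, d=(M4−M3)/(6·1)=-1039/228, b=Δ3−h3·(2M3+M4)/6=4811/1140
seg 4: a=4, c=M4/2=-3547/380, d=(M5−M4)/(6·1)=3547/1140, b=Δ4−h4·(2M4+M5)/6=-443/570
t_q=1/4 → seg 0, τ=1/4; S=-5+4397/1140·τ+0·τ²+163/1140·τ³=-19619/4864

  seg 0: a=-5 b=4397/1140 c=0 d=163/1140
  seg 1: a=-1 b=2443/570 c=163/380 d=-611/1140
  seg 2: a=5 b=-49/114 c=-1059/380 d=2707/3420
  seg 3: a=0 b=4811/1140 c=412/95 d=-1039/228
  seg 4: a=4 b=-443/570 c=-3547/380 d=3547/1140
S(1/4) = -19619/4864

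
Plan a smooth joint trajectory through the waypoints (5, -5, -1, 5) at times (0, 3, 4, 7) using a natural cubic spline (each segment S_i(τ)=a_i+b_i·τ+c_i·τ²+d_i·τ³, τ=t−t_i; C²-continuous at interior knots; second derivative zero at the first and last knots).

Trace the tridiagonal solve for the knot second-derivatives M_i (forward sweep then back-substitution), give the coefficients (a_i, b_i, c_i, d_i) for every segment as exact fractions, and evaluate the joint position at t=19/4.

Δ: Δ0=-10/3, Δ1=4, Δ2=2
row 1: diag=8, rhs=44; c'=1/8, d'=11/2
row 2: denom=8−1·1/8=63/8; d'=(-12−1·11/2)/(63/8)=-20/9
back: M2=-20/9
back: M1=11/2−1/8·-20/9=52/9
M: M0=0, M1=52/9, M2=-20/9, M3=0
seg 0: a=5, c=M0/2=0, d=(M1−M0)/(6·3)=26/81, b=Δ0−h0·(2M0+M1)/6=-56/9
seg 1: a=-5, c=M1/2=26/9, d=(M2−M1)/(6·1)=-4/3, b=Δ1−h1·(2M1+M2)/6=22/9
seg 2: a=-1, c=M2/2=-10/9, d=(M3−M2)/(6·3)=10/81, b=Δ2−h2·(2M2+M3)/6=38/9
t_q=19/4 → seg 2, τ=3/4; S=-1+38/9·τ+-10/9·τ²+10/81·τ³=51/32

  seg 0: a=5 b=-56/9 c=0 d=26/81
  seg 1: a=-5 b=22/9 c=26/9 d=-4/3
  seg 2: a=-1 b=38/9 c=-10/9 d=10/81
S(19/4) = 51/32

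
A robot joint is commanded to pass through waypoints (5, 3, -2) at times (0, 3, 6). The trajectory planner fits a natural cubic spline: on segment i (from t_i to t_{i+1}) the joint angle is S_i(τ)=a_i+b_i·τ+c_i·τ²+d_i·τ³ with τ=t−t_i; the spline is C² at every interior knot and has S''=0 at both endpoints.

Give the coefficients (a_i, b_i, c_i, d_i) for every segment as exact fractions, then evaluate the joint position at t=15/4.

  seg 0: a=5 b=-5/12 c=0 d=-1/36
  seg 1: a=3 b=-7/6 c=-1/4 d=1/36
S(15/4) = 511/256

Δ: Δ0=-2/3, Δ1=-5/3
row 1: diag=12, rhs=-6; c'=1/4, d'=-1/2
back: M1=-1/2
M: M0=0, M1=-1/2, M2=0
seg 0: a=5, c=M0/2=0, d=(M1−M0)/(6·3)=-1/36, b=Δ0−h0·(2M0+M1)/6=-5/12
seg 1: a=3, c=M1/2=-1/4, d=(M2−M1)/(6·3)=1/36, b=Δ1−h1·(2M1+M2)/6=-7/6
t_q=15/4 → seg 1, τ=3/4; S=3+-7/6·τ+-1/4·τ²+1/36·τ³=511/256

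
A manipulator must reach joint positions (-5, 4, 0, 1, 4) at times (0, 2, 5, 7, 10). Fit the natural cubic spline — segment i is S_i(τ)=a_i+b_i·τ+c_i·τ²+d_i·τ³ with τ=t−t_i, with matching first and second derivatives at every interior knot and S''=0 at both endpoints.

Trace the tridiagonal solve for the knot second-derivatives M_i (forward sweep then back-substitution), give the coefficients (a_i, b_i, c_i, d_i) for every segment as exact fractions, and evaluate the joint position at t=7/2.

Δ: Δ0=9/2, Δ1=-4/3, Δ2=1/2, Δ3=1
row 1: diag=10, rhs=-35; c'=3/10, d'=-7/2
row 2: denom=10−3·3/10=91/10; d'=(11−3·-7/2)/(91/10)=215/91
row 3: denom=10−2·20/91=870/91; d'=(3−2·215/91)/(870/91)=-157/870
back: M3=-157/870
back: M2=215/91−20/91·-157/870=209/87
back: M1=-7/2−3/10·209/87=-612/145
M: M0=0, M1=-612/145, M2=209/87, M3=-157/870, M4=0
seg 0: a=-5, c=M0/2=0, d=(M1−M0)/(6·2)=-51/145, b=Δ0−h0·(2M0+M1)/6=1713/290
seg 1: a=4, c=M1/2=-306/145, d=(M2−M1)/(6·3)=2881/7830, b=Δ1−h1·(2M1+M2)/6=489/290
seg 2: a=0, c=M2/2=209/174, d=(M3−M2)/(6·2)=-749/3480, b=Δ2−h2·(2M2+M3)/6=-151/145
seg 3: a=1, c=M3/2=-157/1740, d=(M4−M3)/(6·3)=157/15660, b=Δ3−h3·(2M3+M4)/6=1027/870
t_q=7/2 → seg 1, τ=3/2; S=4+489/290·τ+-306/145·τ²+2881/7830·τ³=7013/2320

  seg 0: a=-5 b=1713/290 c=0 d=-51/145
  seg 1: a=4 b=489/290 c=-306/145 d=2881/7830
  seg 2: a=0 b=-151/145 c=209/174 d=-749/3480
  seg 3: a=1 b=1027/870 c=-157/1740 d=157/15660
S(7/2) = 7013/2320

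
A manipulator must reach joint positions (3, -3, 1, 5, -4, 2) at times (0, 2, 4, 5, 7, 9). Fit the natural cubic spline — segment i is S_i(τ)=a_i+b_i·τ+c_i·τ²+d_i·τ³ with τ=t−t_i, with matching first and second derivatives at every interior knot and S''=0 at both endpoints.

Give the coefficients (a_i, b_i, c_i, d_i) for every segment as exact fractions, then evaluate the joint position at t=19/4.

Δ: Δ0=-3, Δ1=2, Δ2=4, Δ3=-9/2, Δ4=3
row 1: diag=8, rhs=30; c'=1/4, d'=15/4
row 2: denom=6−2·1/4=11/2; d'=(12−2·15/4)/(11/2)=9/11
row 3: denom=6−1·2/11=64/11; d'=(-51−1·9/11)/(64/11)=-285/32
row 4: denom=8−2·11/32=117/16; d'=(45−2·-285/32)/(117/16)=335/39
back: M4=335/39
back: M3=-285/32−11/32·335/39=-925/78
back: M2=9/11−2/11·-925/78=116/39
back: M1=15/4−1/4·116/39=469/156
M: M0=0, M1=469/156, M2=116/39, M3=-925/78, M4=335/39, M5=0
seg 0: a=3, c=M0/2=0, d=(M1−M0)/(6·2)=469/1872, b=Δ0−h0·(2M0+M1)/6=-1873/468
seg 1: a=-3, c=M1/2=469/312, d=(M2−M1)/(6·2)=-5/1872, b=Δ1−h1·(2M1+M2)/6=-233/234
seg 2: a=1, c=M2/2=58/39, d=(M3−M2)/(6·1)=-89/36, b=Δ2−h2·(2M2+M3)/6=2333/468
seg 3: a=5, c=M3/2=-925/156, d=(M4−M3)/(6·2)=1595/936, b=Δ3−h3·(2M3+M4)/6=127/234
seg 4: a=-4, c=M4/2=335/78, d=(M5−M4)/(6·2)=-335/468, b=Δ4−h4·(2M4+M5)/6=-319/117
t_q=19/4 → seg 2, τ=3/4; S=1+2333/468·τ+58/39·τ²+-89/36·τ³=45251/9984

  seg 0: a=3 b=-1873/468 c=0 d=469/1872
  seg 1: a=-3 b=-233/234 c=469/312 d=-5/1872
  seg 2: a=1 b=2333/468 c=58/39 d=-89/36
  seg 3: a=5 b=127/234 c=-925/156 d=1595/936
  seg 4: a=-4 b=-319/117 c=335/78 d=-335/468
S(19/4) = 45251/9984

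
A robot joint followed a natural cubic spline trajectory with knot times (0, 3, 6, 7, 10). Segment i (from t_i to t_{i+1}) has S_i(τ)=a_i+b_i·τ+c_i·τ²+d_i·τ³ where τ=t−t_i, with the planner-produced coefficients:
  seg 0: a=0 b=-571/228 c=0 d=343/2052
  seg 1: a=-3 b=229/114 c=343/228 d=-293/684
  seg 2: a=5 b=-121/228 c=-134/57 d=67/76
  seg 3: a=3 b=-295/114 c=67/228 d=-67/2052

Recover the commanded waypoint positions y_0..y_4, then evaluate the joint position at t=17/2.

y_0 = S_0(0) = a_0 = 0
y_1 = S_1(0) = a_1 = -3
y_2 = S_2(0) = a_2 = 5
y_3 = S_3(0) = a_3 = 3
y_4 = S_3(3) = -3
t_q=17/2 is in segment 3 (τ=3/2); S_3(τ)=-201/608

y_0=0 y_1=-3 y_2=5 y_3=3 y_4=-3
S(17/2) = -201/608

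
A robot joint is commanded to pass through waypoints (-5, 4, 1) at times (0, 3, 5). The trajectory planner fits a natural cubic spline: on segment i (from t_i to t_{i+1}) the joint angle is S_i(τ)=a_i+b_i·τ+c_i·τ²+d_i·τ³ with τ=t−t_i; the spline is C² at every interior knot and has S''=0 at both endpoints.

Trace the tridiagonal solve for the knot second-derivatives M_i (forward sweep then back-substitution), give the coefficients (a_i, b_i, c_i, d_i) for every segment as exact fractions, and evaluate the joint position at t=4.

Δ: Δ0=3, Δ1=-3/2
row 1: diag=10, rhs=-27; c'=1/5, d'=-27/10
back: M1=-27/10
M: M0=0, M1=-27/10, M2=0
seg 0: a=-5, c=M0/2=0, d=(M1−M0)/(6·3)=-3/20, b=Δ0−h0·(2M0+M1)/6=87/20
seg 1: a=4, c=M1/2=-27/20, d=(M2−M1)/(6·2)=9/40, b=Δ1−h1·(2M1+M2)/6=3/10
t_q=4 → seg 1, τ=1; S=4+3/10·τ+-27/20·τ²+9/40·τ³=127/40

  seg 0: a=-5 b=87/20 c=0 d=-3/20
  seg 1: a=4 b=3/10 c=-27/20 d=9/40
S(4) = 127/40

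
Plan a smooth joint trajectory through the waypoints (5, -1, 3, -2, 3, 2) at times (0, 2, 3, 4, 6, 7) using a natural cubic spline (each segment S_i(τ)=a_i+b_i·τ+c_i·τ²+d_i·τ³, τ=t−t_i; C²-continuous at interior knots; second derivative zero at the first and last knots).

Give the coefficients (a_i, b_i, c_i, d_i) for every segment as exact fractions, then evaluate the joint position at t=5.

Δ: Δ0=-3, Δ1=4, Δ2=-5, Δ3=5/2, Δ4=-1
row 1: diag=6, rhs=42; c'=1/6, d'=7
row 2: denom=4−1·1/6=23/6; d'=(-54−1·7)/(23/6)=-366/23
row 3: denom=6−1·6/23=132/23; d'=(45−1·-366/23)/(132/23)=467/44
row 4: denom=6−2·23/66=175/33; d'=(-21−2·467/44)/(175/33)=-2787/350
back: M4=-2787/350
back: M3=467/44−23/66·-2787/350=2343/175
back: M2=-366/23−6/23·2343/175=-3396/175
back: M1=7−1/6·-3396/175=1791/175
M: M0=0, M1=1791/175, M2=-3396/175, M3=2343/175, M4=-2787/350, M5=0
seg 0: a=5, c=M0/2=0, d=(M1−M0)/(6·2)=597/700, b=Δ0−h0·(2M0+M1)/6=-1122/175
seg 1: a=-1, c=M1/2=1791/350, d=(M2−M1)/(6·1)=-247/50, b=Δ1−h1·(2M1+M2)/6=669/175
seg 2: a=3, c=M2/2=-1698/175, d=(M3−M2)/(6·1)=1913/350, b=Δ2−h2·(2M2+M3)/6=-267/350
seg 3: a=-2, c=M3/2=2343/350, d=(M4−M3)/(6·2)=-2491/1400, b=Δ3−h3·(2M3+M4)/6=-132/35
seg 4: a=3, c=M4/2=-2787/700, d=(M5−M4)/(6·1)=929/700, b=Δ4−h4·(2M4+M5)/6=579/350
t_q=5 → seg 3, τ=1; S=-2+-132/35·τ+2343/350·τ²+-2491/1400·τ³=-1199/1400

  seg 0: a=5 b=-1122/175 c=0 d=597/700
  seg 1: a=-1 b=669/175 c=1791/350 d=-247/50
  seg 2: a=3 b=-267/350 c=-1698/175 d=1913/350
  seg 3: a=-2 b=-132/35 c=2343/350 d=-2491/1400
  seg 4: a=3 b=579/350 c=-2787/700 d=929/700
S(5) = -1199/1400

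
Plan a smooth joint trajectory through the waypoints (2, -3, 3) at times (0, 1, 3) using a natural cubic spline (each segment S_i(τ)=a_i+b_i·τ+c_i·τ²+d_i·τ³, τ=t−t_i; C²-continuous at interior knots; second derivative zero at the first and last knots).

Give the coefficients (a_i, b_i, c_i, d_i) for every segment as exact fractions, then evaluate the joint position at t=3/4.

  seg 0: a=2 b=-19/3 c=0 d=4/3
  seg 1: a=-3 b=-7/3 c=4 d=-2/3
S(3/4) = -35/16

Δ: Δ0=-5, Δ1=3
row 1: diag=6, rhs=48; c'=1/3, d'=8
back: M1=8
M: M0=0, M1=8, M2=0
seg 0: a=2, c=M0/2=0, d=(M1−M0)/(6·1)=4/3, b=Δ0−h0·(2M0+M1)/6=-19/3
seg 1: a=-3, c=M1/2=4, d=(M2−M1)/(6·2)=-2/3, b=Δ1−h1·(2M1+M2)/6=-7/3
t_q=3/4 → seg 0, τ=3/4; S=2+-19/3·τ+0·τ²+4/3·τ³=-35/16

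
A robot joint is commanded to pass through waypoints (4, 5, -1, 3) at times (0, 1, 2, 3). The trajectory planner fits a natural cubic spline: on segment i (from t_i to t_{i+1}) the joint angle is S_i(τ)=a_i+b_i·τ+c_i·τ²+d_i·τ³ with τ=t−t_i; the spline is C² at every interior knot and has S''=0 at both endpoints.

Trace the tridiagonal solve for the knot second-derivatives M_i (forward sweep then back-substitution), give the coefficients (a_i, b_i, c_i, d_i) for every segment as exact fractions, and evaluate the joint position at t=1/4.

  seg 0: a=4 b=53/15 c=0 d=-38/15
  seg 1: a=5 b=-61/15 c=-38/5 d=17/3
  seg 2: a=-1 b=-34/15 c=47/5 d=-47/15
S(1/4) = 155/32

Δ: Δ0=1, Δ1=-6, Δ2=4
row 1: diag=4, rhs=-42; c'=1/4, d'=-21/2
row 2: denom=4−1·1/4=15/4; d'=(60−1·-21/2)/(15/4)=94/5
back: M2=94/5
back: M1=-21/2−1/4·94/5=-76/5
M: M0=0, M1=-76/5, M2=94/5, M3=0
seg 0: a=4, c=M0/2=0, d=(M1−M0)/(6·1)=-38/15, b=Δ0−h0·(2M0+M1)/6=53/15
seg 1: a=5, c=M1/2=-38/5, d=(M2−M1)/(6·1)=17/3, b=Δ1−h1·(2M1+M2)/6=-61/15
seg 2: a=-1, c=M2/2=47/5, d=(M3−M2)/(6·1)=-47/15, b=Δ2−h2·(2M2+M3)/6=-34/15
t_q=1/4 → seg 0, τ=1/4; S=4+53/15·τ+0·τ²+-38/15·τ³=155/32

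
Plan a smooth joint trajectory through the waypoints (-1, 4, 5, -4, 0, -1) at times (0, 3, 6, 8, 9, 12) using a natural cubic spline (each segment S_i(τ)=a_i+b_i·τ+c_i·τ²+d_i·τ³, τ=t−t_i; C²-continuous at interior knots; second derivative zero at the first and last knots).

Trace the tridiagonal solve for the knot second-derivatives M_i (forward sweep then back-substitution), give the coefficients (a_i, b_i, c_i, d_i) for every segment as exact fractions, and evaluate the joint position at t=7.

  seg 0: a=-1 b=4307/3222 c=0 d=1063/28998
  seg 1: a=4 b=3748/1611 c=1063/3222 d=-9611/28998
  seg 2: a=5 b=-14959/3222 c=-4274/1611 d=1463/1074
  seg 3: a=-4 b=3517/3222 c=8893/1611 d=-935/358
  seg 4: a=0 b=6922/1611 c=-7459/3222 d=7459/28998
S(7) = -1504/1611

Δ: Δ0=5/3, Δ1=1/3, Δ2=-9/2, Δ3=4, Δ4=-1/3
row 1: diag=12, rhs=-8; c'=1/4, d'=-2/3
row 2: denom=10−3·1/4=37/4; d'=(-29−3·-2/3)/(37/4)=-108/37
row 3: denom=6−2·8/37=206/37; d'=(51−2·-108/37)/(206/37)=2103/206
row 4: denom=8−1·37/206=1611/206; d'=(-26−1·2103/206)/(1611/206)=-7459/1611
back: M4=-7459/1611
back: M3=2103/206−37/206·-7459/1611=17786/1611
back: M2=-108/37−8/37·17786/1611=-8548/1611
back: M1=-2/3−1/4·-8548/1611=1063/1611
M: M0=0, M1=1063/1611, M2=-8548/1611, M3=17786/1611, M4=-7459/1611, M5=0
seg 0: a=-1, c=M0/2=0, d=(M1−M0)/(6·3)=1063/28998, b=Δ0−h0·(2M0+M1)/6=4307/3222
seg 1: a=4, c=M1/2=1063/3222, d=(M2−M1)/(6·3)=-9611/28998, b=Δ1−h1·(2M1+M2)/6=3748/1611
seg 2: a=5, c=M2/2=-4274/1611, d=(M3−M2)/(6·2)=1463/1074, b=Δ2−h2·(2M2+M3)/6=-14959/3222
seg 3: a=-4, c=M3/2=8893/1611, d=(M4−M3)/(6·1)=-935/358, b=Δ3−h3·(2M3+M4)/6=3517/3222
seg 4: a=0, c=M4/2=-7459/3222, d=(M5−M4)/(6·3)=7459/28998, b=Δ4−h4·(2M4+M5)/6=6922/1611
t_q=7 → seg 2, τ=1; S=5+-14959/3222·τ+-4274/1611·τ²+1463/1074·τ³=-1504/1611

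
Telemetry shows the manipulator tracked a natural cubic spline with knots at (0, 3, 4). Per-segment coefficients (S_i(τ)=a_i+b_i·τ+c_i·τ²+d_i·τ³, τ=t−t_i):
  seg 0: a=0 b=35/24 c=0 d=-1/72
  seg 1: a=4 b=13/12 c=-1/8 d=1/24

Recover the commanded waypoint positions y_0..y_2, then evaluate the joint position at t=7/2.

y_0=0 y_1=4 y_2=5
S(7/2) = 289/64

y_0 = S_0(0) = a_0 = 0
y_1 = S_1(0) = a_1 = 4
y_2 = S_1(1) = 5
t_q=7/2 is in segment 1 (τ=1/2); S_1(τ)=289/64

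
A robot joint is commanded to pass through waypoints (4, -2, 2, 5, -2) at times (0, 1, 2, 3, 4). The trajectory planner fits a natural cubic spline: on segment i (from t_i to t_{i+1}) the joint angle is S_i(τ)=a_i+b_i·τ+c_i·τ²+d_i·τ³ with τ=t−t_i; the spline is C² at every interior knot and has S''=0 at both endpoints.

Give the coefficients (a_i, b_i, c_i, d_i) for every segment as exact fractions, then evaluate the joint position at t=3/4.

  seg 0: a=4 b=-60/7 c=0 d=18/7
  seg 1: a=-2 b=-6/7 c=54/7 d=-20/7
  seg 2: a=2 b=6 c=-6/7 d=-15/7
  seg 3: a=5 b=-15/7 c=-51/7 d=17/7
S(3/4) = -43/32

Δ: Δ0=-6, Δ1=4, Δ2=3, Δ3=-7
row 1: diag=4, rhs=60; c'=1/4, d'=15
row 2: denom=4−1·1/4=15/4; d'=(-6−1·15)/(15/4)=-28/5
row 3: denom=4−1·4/15=56/15; d'=(-60−1·-28/5)/(56/15)=-102/7
back: M3=-102/7
back: M2=-28/5−4/15·-102/7=-12/7
back: M1=15−1/4·-12/7=108/7
M: M0=0, M1=108/7, M2=-12/7, M3=-102/7, M4=0
seg 0: a=4, c=M0/2=0, d=(M1−M0)/(6·1)=18/7, b=Δ0−h0·(2M0+M1)/6=-60/7
seg 1: a=-2, c=M1/2=54/7, d=(M2−M1)/(6·1)=-20/7, b=Δ1−h1·(2M1+M2)/6=-6/7
seg 2: a=2, c=M2/2=-6/7, d=(M3−M2)/(6·1)=-15/7, b=Δ2−h2·(2M2+M3)/6=6
seg 3: a=5, c=M3/2=-51/7, d=(M4−M3)/(6·1)=17/7, b=Δ3−h3·(2M3+M4)/6=-15/7
t_q=3/4 → seg 0, τ=3/4; S=4+-60/7·τ+0·τ²+18/7·τ³=-43/32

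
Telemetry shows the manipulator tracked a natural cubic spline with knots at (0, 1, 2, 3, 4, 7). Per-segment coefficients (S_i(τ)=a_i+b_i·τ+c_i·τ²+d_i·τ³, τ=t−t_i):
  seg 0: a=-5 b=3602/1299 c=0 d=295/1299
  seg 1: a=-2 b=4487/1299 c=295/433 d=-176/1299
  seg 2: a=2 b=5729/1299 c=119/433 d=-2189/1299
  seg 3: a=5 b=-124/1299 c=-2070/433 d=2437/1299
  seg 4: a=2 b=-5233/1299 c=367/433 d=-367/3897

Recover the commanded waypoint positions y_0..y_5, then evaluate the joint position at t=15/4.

y_0=-5 y_1=-2 y_2=2 y_3=5 y_4=2 y_5=-5
S(15/4) = 83989/27712

y_0 = S_0(0) = a_0 = -5
y_1 = S_1(0) = a_1 = -2
y_2 = S_2(0) = a_2 = 2
y_3 = S_3(0) = a_3 = 5
y_4 = S_4(0) = a_4 = 2
y_5 = S_4(3) = -5
t_q=15/4 is in segment 3 (τ=3/4); S_3(τ)=83989/27712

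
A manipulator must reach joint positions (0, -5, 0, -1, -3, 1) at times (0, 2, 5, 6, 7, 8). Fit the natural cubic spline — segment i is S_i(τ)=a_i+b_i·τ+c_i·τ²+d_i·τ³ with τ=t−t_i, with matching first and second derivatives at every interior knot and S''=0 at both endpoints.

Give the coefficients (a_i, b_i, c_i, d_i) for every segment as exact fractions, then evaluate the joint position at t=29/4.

  seg 0: a=0 b=-4451/1230 c=0 d=172/615
  seg 1: a=-5 b=-323/1230 c=344/205 d=-1273/3690
  seg 2: a=0 b=302/615 c=-117/82 d=-79/1230
  seg 3: a=-1 b=-3143/1230 c=-332/205 d=535/246
  seg 4: a=-3 b=449/615 c=2011/410 d=-2011/1230
S(29/4) = -66557/26240

Δ: Δ0=-5/2, Δ1=5/3, Δ2=-1, Δ3=-2, Δ4=4
row 1: diag=10, rhs=25; c'=3/10, d'=5/2
row 2: denom=8−3·3/10=71/10; d'=(-16−3·5/2)/(71/10)=-235/71
row 3: denom=4−1·10/71=274/71; d'=(-6−1·-235/71)/(274/71)=-191/274
row 4: denom=4−1·71/274=1025/274; d'=(36−1·-191/274)/(1025/274)=2011/205
back: M4=2011/205
back: M3=-191/274−71/274·2011/205=-664/205
back: M2=-235/71−10/71·-664/205=-117/41
back: M1=5/2−3/10·-117/41=688/205
M: M0=0, M1=688/205, M2=-117/41, M3=-664/205, M4=2011/205, M5=0
seg 0: a=0, c=M0/2=0, d=(M1−M0)/(6·2)=172/615, b=Δ0−h0·(2M0+M1)/6=-4451/1230
seg 1: a=-5, c=M1/2=344/205, d=(M2−M1)/(6·3)=-1273/3690, b=Δ1−h1·(2M1+M2)/6=-323/1230
seg 2: a=0, c=M2/2=-117/82, d=(M3−M2)/(6·1)=-79/1230, b=Δ2−h2·(2M2+M3)/6=302/615
seg 3: a=-1, c=M3/2=-332/205, d=(M4−M3)/(6·1)=535/246, b=Δ3−h3·(2M3+M4)/6=-3143/1230
seg 4: a=-3, c=M4/2=2011/410, d=(M5−M4)/(6·1)=-2011/1230, b=Δ4−h4·(2M4+M5)/6=449/615
t_q=29/4 → seg 4, τ=1/4; S=-3+449/615·τ+2011/410·τ²+-2011/1230·τ³=-66557/26240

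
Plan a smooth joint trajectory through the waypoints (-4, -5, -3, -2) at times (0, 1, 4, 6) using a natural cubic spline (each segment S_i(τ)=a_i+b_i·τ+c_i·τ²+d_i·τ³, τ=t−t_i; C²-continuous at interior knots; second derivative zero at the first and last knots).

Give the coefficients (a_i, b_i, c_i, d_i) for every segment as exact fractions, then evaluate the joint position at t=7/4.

Δ: Δ0=-1, Δ1=2/3, Δ2=1/2
row 1: diag=8, rhs=10; c'=3/8, d'=5/4
row 2: denom=10−3·3/8=71/8; d'=(-1−3·5/4)/(71/8)=-38/71
back: M2=-38/71
back: M1=5/4−3/8·-38/71=103/71
M: M0=0, M1=103/71, M2=-38/71, M3=0
seg 0: a=-4, c=M0/2=0, d=(M1−M0)/(6·1)=103/426, b=Δ0−h0·(2M0+M1)/6=-529/426
seg 1: a=-5, c=M1/2=103/142, d=(M2−M1)/(6·3)=-47/426, b=Δ1−h1·(2M1+M2)/6=-110/213
seg 2: a=-3, c=M2/2=-19/71, d=(M3−M2)/(6·2)=19/426, b=Δ2−h2·(2M2+M3)/6=365/426
t_q=7/4 → seg 1, τ=3/4; S=-5+-110/213·τ+103/142·τ²+-47/426·τ³=-45675/9088

  seg 0: a=-4 b=-529/426 c=0 d=103/426
  seg 1: a=-5 b=-110/213 c=103/142 d=-47/426
  seg 2: a=-3 b=365/426 c=-19/71 d=19/426
S(7/4) = -45675/9088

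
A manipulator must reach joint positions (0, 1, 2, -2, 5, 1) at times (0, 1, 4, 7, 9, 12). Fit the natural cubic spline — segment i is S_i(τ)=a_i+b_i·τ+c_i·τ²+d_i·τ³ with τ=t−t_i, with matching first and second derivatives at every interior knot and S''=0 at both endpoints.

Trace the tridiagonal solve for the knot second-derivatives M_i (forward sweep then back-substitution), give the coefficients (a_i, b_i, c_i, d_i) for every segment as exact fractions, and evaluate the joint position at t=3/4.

  seg 0: a=0 b=1223/1272 c=0 d=49/1272
  seg 1: a=1 b=685/636 c=49/424 d=-1387/11448
  seg 2: a=2 b=-1909/1272 c=-155/159 d=437/1272
  seg 3: a=-2 b=1225/636 c=2693/1272 d=-141/212
  seg 4: a=5 b=1535/636 c=-2383/1272 d=2383/11448
S(3/4) = 20009/27136

Δ: Δ0=1, Δ1=1/3, Δ2=-4/3, Δ3=7/2, Δ4=-4/3
row 1: diag=8, rhs=-4; c'=3/8, d'=-1/2
row 2: denom=12−3·3/8=87/8; d'=(-10−3·-1/2)/(87/8)=-68/87
row 3: denom=10−3·8/29=266/29; d'=(29−3·-68/87)/(266/29)=909/266
row 4: denom=10−2·29/133=1272/133; d'=(-29−2·909/266)/(1272/133)=-2383/636
back: M4=-2383/636
back: M3=909/266−29/133·-2383/636=2693/636
back: M2=-68/87−8/29·2693/636=-310/159
back: M1=-1/2−3/8·-310/159=49/212
M: M0=0, M1=49/212, M2=-310/159, M3=2693/636, M4=-2383/636, M5=0
seg 0: a=0, c=M0/2=0, d=(M1−M0)/(6·1)=49/1272, b=Δ0−h0·(2M0+M1)/6=1223/1272
seg 1: a=1, c=M1/2=49/424, d=(M2−M1)/(6·3)=-1387/11448, b=Δ1−h1·(2M1+M2)/6=685/636
seg 2: a=2, c=M2/2=-155/159, d=(M3−M2)/(6·3)=437/1272, b=Δ2−h2·(2M2+M3)/6=-1909/1272
seg 3: a=-2, c=M3/2=2693/1272, d=(M4−M3)/(6·2)=-141/212, b=Δ3−h3·(2M3+M4)/6=1225/636
seg 4: a=5, c=M4/2=-2383/1272, d=(M5−M4)/(6·3)=2383/11448, b=Δ4−h4·(2M4+M5)/6=1535/636
t_q=3/4 → seg 0, τ=3/4; S=0+1223/1272·τ+0·τ²+49/1272·τ³=20009/27136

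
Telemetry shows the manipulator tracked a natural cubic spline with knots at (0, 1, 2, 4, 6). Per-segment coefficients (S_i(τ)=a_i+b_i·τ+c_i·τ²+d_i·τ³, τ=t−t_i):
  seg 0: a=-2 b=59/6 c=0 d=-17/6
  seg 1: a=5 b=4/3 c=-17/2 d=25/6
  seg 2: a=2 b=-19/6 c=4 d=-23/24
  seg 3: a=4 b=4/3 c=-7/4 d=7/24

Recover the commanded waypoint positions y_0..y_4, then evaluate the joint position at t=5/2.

y_0=-2 y_1=5 y_2=2 y_3=4 y_4=2
S(5/2) = 83/64

y_0 = S_0(0) = a_0 = -2
y_1 = S_1(0) = a_1 = 5
y_2 = S_2(0) = a_2 = 2
y_3 = S_3(0) = a_3 = 4
y_4 = S_3(2) = 2
t_q=5/2 is in segment 2 (τ=1/2); S_2(τ)=83/64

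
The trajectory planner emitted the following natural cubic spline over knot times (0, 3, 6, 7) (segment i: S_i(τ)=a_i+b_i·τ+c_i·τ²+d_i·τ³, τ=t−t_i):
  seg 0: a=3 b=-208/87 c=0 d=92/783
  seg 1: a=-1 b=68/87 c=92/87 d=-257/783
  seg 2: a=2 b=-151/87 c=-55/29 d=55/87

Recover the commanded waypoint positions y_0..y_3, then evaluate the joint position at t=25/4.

y_0 = S_0(0) = a_0 = 3
y_1 = S_1(0) = a_1 = -1
y_2 = S_2(0) = a_2 = 2
y_3 = S_2(1) = -1
t_q=25/4 is in segment 2 (τ=1/4); S_2(τ)=2705/1856

y_0=3 y_1=-1 y_2=2 y_3=-1
S(25/4) = 2705/1856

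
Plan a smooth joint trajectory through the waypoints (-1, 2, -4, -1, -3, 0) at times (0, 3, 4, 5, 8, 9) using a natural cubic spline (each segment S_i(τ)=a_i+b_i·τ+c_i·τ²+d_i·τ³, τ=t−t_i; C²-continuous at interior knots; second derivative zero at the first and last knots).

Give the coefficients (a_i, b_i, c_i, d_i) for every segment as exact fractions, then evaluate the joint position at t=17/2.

Δ: Δ0=1, Δ1=-6, Δ2=3, Δ3=-2/3, Δ4=3
row 1: diag=8, rhs=-42; c'=1/8, d'=-21/4
row 2: denom=4−1·1/8=31/8; d'=(54−1·-21/4)/(31/8)=474/31
row 3: denom=8−1·8/31=240/31; d'=(-22−1·474/31)/(240/31)=-289/60
row 4: denom=8−3·31/80=547/80; d'=(22−3·-289/60)/(547/80)=2916/547
back: M4=2916/547
back: M3=-289/60−31/80·2916/547=-11294/1641
back: M2=474/31−8/31·-11294/1641=28006/1641
back: M1=-21/4−1/8·28006/1641=-12116/1641
M: M0=0, M1=-12116/1641, M2=28006/1641, M3=-11294/1641, M4=2916/547, M5=0
seg 0: a=-1, c=M0/2=0, d=(M1−M0)/(6·3)=-6058/14769, b=Δ0−h0·(2M0+M1)/6=7699/1641
seg 1: a=2, c=M1/2=-6058/1641, d=(M2−M1)/(6·1)=2229/547, b=Δ1−h1·(2M1+M2)/6=-10475/1641
seg 2: a=-4, c=M2/2=14003/1641, d=(M3−M2)/(6·1)=-6550/1641, b=Δ2−h2·(2M2+M3)/6=-2530/1641
seg 3: a=-1, c=M3/2=-5647/1641, d=(M4−M3)/(6·3)=10021/14769, b=Δ3−h3·(2M3+M4)/6=1942/547
seg 4: a=-3, c=M4/2=1458/547, d=(M5−M4)/(6·1)=-486/547, b=Δ4−h4·(2M4+M5)/6=669/547
t_q=17/2 → seg 4, τ=1/2; S=-3+669/547·τ+1458/547·τ²+-486/547·τ³=-4011/2188

  seg 0: a=-1 b=7699/1641 c=0 d=-6058/14769
  seg 1: a=2 b=-10475/1641 c=-6058/1641 d=2229/547
  seg 2: a=-4 b=-2530/1641 c=14003/1641 d=-6550/1641
  seg 3: a=-1 b=1942/547 c=-5647/1641 d=10021/14769
  seg 4: a=-3 b=669/547 c=1458/547 d=-486/547
S(17/2) = -4011/2188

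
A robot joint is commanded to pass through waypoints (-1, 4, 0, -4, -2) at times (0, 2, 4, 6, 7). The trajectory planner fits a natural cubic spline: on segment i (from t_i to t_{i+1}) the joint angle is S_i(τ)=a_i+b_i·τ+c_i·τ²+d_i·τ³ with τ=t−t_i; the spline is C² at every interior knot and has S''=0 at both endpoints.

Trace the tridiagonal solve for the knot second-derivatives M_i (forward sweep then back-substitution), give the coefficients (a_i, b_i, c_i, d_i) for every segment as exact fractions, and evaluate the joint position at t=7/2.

  seg 0: a=-1 b=148/41 c=0 d=-91/328
  seg 1: a=4 b=23/82 c=-273/164 d=43/164
  seg 2: a=0 b=-265/82 c=-15/164 d=29/82
  seg 3: a=-4 b=53/82 c=333/164 d=-111/164
S(7/2) = 2047/1312

Δ: Δ0=5/2, Δ1=-2, Δ2=-2, Δ3=2
row 1: diag=8, rhs=-27; c'=1/4, d'=-27/8
row 2: denom=8−2·1/4=15/2; d'=(0−2·-27/8)/(15/2)=9/10
row 3: denom=6−2·4/15=82/15; d'=(24−2·9/10)/(82/15)=333/82
back: M3=333/82
back: M2=9/10−4/15·333/82=-15/82
back: M1=-27/8−1/4·-15/82=-273/82
M: M0=0, M1=-273/82, M2=-15/82, M3=333/82, M4=0
seg 0: a=-1, c=M0/2=0, d=(M1−M0)/(6·2)=-91/328, b=Δ0−h0·(2M0+M1)/6=148/41
seg 1: a=4, c=M1/2=-273/164, d=(M2−M1)/(6·2)=43/164, b=Δ1−h1·(2M1+M2)/6=23/82
seg 2: a=0, c=M2/2=-15/164, d=(M3−M2)/(6·2)=29/82, b=Δ2−h2·(2M2+M3)/6=-265/82
seg 3: a=-4, c=M3/2=333/164, d=(M4−M3)/(6·1)=-111/164, b=Δ3−h3·(2M3+M4)/6=53/82
t_q=7/2 → seg 1, τ=3/2; S=4+23/82·τ+-273/164·τ²+43/164·τ³=2047/1312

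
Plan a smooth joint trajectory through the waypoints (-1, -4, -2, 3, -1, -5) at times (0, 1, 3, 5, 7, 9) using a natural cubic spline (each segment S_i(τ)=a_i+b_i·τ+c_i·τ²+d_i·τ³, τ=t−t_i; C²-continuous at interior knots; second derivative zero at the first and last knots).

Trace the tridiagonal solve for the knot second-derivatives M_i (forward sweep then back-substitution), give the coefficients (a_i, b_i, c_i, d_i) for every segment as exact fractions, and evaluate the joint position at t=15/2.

Δ: Δ0=-3, Δ1=1, Δ2=5/2, Δ3=-2, Δ4=-2
row 1: diag=6, rhs=24; c'=1/3, d'=4
row 2: denom=8−2·1/3=22/3; d'=(9−2·4)/(22/3)=3/22
row 3: denom=8−2·3/11=82/11; d'=(-27−2·3/22)/(82/11)=-150/41
row 4: denom=8−2·11/41=306/41; d'=(0−2·-150/41)/(306/41)=50/51
back: M4=50/51
back: M3=-150/41−11/41·50/51=-200/51
back: M2=3/22−3/11·-200/51=41/34
back: M1=4−1/3·41/34=367/102
M: M0=0, M1=367/102, M2=41/34, M3=-200/51, M4=50/51, M5=0
seg 0: a=-1, c=M0/2=0, d=(M1−M0)/(6·1)=367/612, b=Δ0−h0·(2M0+M1)/6=-2203/612
seg 1: a=-4, c=M1/2=367/204, d=(M2−M1)/(6·2)=-61/306, b=Δ1−h1·(2M1+M2)/6=-551/306
seg 2: a=-2, c=M2/2=41/68, d=(M3−M2)/(6·2)=-523/1224, b=Δ2−h2·(2M2+M3)/6=919/306
seg 3: a=3, c=M3/2=-100/51, d=(M4−M3)/(6·2)=125/306, b=Δ3−h3·(2M3+M4)/6=44/153
seg 4: a=-1, c=M4/2=25/51, d=(M5−M4)/(6·2)=-25/306, b=Δ4−h4·(2M4+M5)/6=-406/153
t_q=15/2 → seg 4, τ=1/2; S=-1+-406/153·τ+25/51·τ²+-25/306·τ³=-1807/816

  seg 0: a=-1 b=-2203/612 c=0 d=367/612
  seg 1: a=-4 b=-551/306 c=367/204 d=-61/306
  seg 2: a=-2 b=919/306 c=41/68 d=-523/1224
  seg 3: a=3 b=44/153 c=-100/51 d=125/306
  seg 4: a=-1 b=-406/153 c=25/51 d=-25/306
S(15/2) = -1807/816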